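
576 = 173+403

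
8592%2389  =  1425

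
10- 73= - 63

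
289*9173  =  2650997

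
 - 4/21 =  - 4/21 = -0.19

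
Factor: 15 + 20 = 35 = 5^1*7^1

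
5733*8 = 45864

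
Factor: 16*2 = 2^5 = 32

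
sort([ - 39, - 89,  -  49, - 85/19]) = [ - 89,-49, -39, - 85/19] 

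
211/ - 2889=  - 211/2889 = -  0.07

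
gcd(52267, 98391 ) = 1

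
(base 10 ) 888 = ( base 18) 2D6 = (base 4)31320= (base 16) 378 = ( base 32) ro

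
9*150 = 1350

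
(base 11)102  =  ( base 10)123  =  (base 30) 43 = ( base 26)4j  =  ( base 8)173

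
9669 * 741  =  7164729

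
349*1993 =695557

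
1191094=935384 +255710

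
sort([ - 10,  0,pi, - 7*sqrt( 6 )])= [ - 7*sqrt(6),-10, 0, pi]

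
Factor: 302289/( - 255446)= - 897/758 =- 2^(-1)*3^1*13^1*23^1*379^(- 1)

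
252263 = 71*3553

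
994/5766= 497/2883 = 0.17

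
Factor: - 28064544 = -2^5* 3^1*283^1*1033^1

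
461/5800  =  461/5800 =0.08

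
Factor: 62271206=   2^1*31135603^1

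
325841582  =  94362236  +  231479346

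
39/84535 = 39/84535 = 0.00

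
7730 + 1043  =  8773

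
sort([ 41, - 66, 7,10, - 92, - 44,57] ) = [ - 92, - 66,  -  44,  7,  10, 41, 57 ] 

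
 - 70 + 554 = 484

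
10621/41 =259 + 2/41 = 259.05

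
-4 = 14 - 18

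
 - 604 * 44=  - 26576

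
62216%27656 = 6904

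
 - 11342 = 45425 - 56767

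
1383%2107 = 1383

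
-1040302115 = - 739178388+  -  301123727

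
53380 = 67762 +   -  14382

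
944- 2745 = -1801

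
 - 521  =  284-805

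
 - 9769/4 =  -9769/4=-  2442.25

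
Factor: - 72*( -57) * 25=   2^3 * 3^3 * 5^2*19^1 = 102600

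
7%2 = 1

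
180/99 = 1 + 9/11 = 1.82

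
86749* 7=607243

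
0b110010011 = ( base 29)DQ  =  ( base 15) 1bd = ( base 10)403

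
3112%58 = 38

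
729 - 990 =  - 261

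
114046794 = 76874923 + 37171871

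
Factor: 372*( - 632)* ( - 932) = 219116928 = 2^7*3^1 * 31^1 *79^1*233^1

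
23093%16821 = 6272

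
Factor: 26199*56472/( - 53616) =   -  61646247/2234 = - 2^( - 1) * 3^2*13^1*41^1 * 71^1* 181^1*1117^(  -  1 )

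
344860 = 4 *86215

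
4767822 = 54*88293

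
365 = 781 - 416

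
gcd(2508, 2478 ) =6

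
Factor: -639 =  - 3^2*71^1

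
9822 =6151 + 3671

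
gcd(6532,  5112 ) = 284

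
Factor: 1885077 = 3^2*43^1*4871^1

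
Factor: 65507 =13^1 * 5039^1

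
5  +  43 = 48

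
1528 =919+609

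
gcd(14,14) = 14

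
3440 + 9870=13310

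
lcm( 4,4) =4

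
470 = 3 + 467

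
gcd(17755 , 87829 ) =1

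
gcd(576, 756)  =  36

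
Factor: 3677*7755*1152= 32849435520 = 2^7*3^3*5^1* 11^1*47^1*3677^1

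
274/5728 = 137/2864 = 0.05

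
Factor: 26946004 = 2^2*307^1*21943^1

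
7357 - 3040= 4317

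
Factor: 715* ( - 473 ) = -338195 = - 5^1*11^2 * 13^1*43^1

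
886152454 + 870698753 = 1756851207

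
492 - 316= 176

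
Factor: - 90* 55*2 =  - 9900 = - 2^2*3^2*5^2*11^1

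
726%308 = 110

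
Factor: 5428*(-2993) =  - 2^2*23^1*41^1*59^1*73^1  =  - 16246004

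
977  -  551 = 426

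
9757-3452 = 6305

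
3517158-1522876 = 1994282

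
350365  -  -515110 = 865475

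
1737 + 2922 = 4659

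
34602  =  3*11534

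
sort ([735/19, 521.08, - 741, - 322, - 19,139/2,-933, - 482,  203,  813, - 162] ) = [ - 933, - 741, - 482, - 322, - 162, - 19,735/19, 139/2, 203, 521.08,813] 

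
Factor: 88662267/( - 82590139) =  - 3^2* 47^ ( - 1)*1757237^( - 1 )*9851363^1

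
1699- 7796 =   -  6097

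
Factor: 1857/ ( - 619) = - 3^1 = - 3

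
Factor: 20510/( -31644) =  - 35/54 = - 2^( - 1)*3^( - 3)*5^1 * 7^1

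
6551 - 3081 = 3470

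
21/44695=3/6385 =0.00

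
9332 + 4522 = 13854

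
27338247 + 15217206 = 42555453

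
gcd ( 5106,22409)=1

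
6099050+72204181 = 78303231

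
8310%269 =240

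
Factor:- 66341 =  - 11^1*37^1*163^1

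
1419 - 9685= -8266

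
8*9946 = 79568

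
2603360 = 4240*614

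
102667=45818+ 56849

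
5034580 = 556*9055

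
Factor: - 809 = -809^1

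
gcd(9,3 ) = 3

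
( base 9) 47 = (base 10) 43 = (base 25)1i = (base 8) 53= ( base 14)31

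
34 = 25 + 9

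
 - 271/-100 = 2+71/100 = 2.71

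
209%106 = 103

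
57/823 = 57/823 = 0.07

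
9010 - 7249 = 1761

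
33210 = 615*54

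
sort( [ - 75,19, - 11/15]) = [ - 75, - 11/15, 19 ] 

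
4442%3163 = 1279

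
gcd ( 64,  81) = 1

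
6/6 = 1 = 1.00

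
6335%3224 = 3111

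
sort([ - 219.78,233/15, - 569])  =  [ -569,-219.78,233/15]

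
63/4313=63/4313 = 0.01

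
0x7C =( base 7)235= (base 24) 54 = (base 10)124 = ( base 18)6g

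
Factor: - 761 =-761^1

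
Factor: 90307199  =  6277^1*14387^1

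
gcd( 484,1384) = 4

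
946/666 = 473/333 = 1.42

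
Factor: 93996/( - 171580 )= - 3^2*5^ ( - 1)*7^1*23^ ( - 1) = -63/115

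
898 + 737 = 1635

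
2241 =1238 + 1003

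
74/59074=37/29537 = 0.00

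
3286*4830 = 15871380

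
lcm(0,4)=0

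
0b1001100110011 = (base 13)2311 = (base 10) 4915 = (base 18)F31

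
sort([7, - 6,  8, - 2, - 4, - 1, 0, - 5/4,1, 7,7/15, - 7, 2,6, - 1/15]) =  [ - 7, - 6, - 4,- 2,-5/4,  -  1,-1/15,0,  7/15,1,2, 6,7 , 7,8]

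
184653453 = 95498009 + 89155444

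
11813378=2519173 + 9294205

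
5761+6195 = 11956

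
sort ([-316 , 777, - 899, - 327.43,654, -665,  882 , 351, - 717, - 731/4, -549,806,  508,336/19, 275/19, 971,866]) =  [  -  899, -717, - 665,-549, - 327.43, - 316,  -  731/4,275/19,336/19 , 351,508,654,777,806,866, 882, 971]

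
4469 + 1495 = 5964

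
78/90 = 13/15 = 0.87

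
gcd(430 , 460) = 10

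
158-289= - 131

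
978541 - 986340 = - 7799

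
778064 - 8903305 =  - 8125241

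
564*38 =21432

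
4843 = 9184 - 4341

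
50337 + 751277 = 801614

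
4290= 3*1430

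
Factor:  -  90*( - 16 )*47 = 2^5*3^2 * 5^1*47^1 = 67680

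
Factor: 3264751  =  7^1*19^1*24547^1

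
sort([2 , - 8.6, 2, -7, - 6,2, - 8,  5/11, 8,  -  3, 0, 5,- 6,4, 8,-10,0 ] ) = [ - 10,  -  8.6, - 8, - 7, - 6, - 6, - 3, 0, 0, 5/11, 2,2, 2,4, 5, 8,8 ]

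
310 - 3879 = - 3569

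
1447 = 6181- 4734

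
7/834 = 7/834=0.01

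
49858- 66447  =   - 16589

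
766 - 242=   524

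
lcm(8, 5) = 40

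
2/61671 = 2/61671= 0.00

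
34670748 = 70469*492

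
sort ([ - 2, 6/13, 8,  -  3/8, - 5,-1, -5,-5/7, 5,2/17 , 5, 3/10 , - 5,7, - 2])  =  [-5, - 5, - 5 , - 2,  -  2,-1, - 5/7,-3/8, 2/17, 3/10  ,  6/13, 5,  5, 7,8]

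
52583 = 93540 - 40957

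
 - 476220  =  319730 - 795950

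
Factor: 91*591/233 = 53781/233  =  3^1*7^1*13^1*197^1*233^( - 1) 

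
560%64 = 48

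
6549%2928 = 693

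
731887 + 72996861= 73728748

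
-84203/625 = -84203/625=-134.72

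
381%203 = 178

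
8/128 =1/16 = 0.06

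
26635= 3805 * 7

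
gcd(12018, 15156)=6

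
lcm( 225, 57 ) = 4275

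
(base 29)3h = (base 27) 3n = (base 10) 104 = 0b1101000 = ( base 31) 3b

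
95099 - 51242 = 43857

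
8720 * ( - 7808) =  - 68085760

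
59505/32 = 1859 + 17/32= 1859.53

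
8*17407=139256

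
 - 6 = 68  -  74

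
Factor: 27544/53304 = 3^(- 1)*11^1*313^1 * 2221^( - 1) = 3443/6663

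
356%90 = 86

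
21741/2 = 10870  +  1/2 = 10870.50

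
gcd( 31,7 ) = 1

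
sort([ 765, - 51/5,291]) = [ - 51/5,291,765 ]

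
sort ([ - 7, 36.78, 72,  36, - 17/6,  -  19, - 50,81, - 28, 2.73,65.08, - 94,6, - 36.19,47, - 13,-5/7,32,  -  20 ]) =[ - 94, - 50, - 36.19, - 28,- 20, - 19, -13, - 7, - 17/6,  -  5/7,2.73,6, 32 , 36, 36.78,47, 65.08,72,81] 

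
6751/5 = 1350 + 1/5 = 1350.20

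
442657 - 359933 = 82724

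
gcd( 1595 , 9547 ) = 1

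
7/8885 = 7/8885 = 0.00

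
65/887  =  65/887 = 0.07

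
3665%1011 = 632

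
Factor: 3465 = 3^2*5^1*7^1 * 11^1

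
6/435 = 2/145 =0.01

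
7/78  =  7/78 = 0.09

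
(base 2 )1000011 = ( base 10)67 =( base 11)61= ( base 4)1003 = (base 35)1w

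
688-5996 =  -  5308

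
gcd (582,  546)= 6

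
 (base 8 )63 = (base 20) 2b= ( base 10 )51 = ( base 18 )2f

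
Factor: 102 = 2^1 * 3^1*17^1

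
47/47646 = 47/47646 = 0.00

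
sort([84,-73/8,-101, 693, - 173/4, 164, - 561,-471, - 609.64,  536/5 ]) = [ - 609.64, - 561,  -  471,-101,-173/4,-73/8, 84,  536/5 , 164 , 693]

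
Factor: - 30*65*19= - 2^1*3^1*5^2 * 13^1*19^1 = - 37050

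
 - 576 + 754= 178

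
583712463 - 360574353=223138110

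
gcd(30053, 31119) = 41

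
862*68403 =58963386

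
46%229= 46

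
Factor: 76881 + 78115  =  154996 = 2^2*38749^1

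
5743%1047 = 508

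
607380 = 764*795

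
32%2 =0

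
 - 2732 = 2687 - 5419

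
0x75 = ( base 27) 49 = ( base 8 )165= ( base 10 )117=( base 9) 140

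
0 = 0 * 118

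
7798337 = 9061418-1263081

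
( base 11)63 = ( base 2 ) 1000101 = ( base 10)69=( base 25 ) 2J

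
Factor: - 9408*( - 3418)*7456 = 2^12*3^1 * 7^2 * 233^1 * 1709^1 = 239759192064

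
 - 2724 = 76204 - 78928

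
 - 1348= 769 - 2117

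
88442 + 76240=164682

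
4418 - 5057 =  - 639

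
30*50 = 1500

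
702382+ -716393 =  - 14011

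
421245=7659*55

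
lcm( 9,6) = 18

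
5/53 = 5/53= 0.09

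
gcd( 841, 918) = 1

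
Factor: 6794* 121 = 2^1*11^2*43^1*79^1 = 822074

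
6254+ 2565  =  8819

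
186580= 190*982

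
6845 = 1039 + 5806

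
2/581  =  2/581 =0.00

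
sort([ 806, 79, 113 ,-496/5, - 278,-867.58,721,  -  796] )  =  [-867.58,-796, - 278, - 496/5 , 79,113,721,806 ] 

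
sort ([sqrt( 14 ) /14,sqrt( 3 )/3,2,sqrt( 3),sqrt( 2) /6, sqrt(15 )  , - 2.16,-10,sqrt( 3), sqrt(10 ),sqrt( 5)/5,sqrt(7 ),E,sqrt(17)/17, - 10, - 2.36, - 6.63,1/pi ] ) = [-10, - 10, - 6.63, - 2.36, - 2.16,sqrt(2)/6, sqrt(  17)/17,sqrt(14 ) /14,1/pi , sqrt(5 ) /5,sqrt(3)/3,sqrt (3), sqrt(3 ),2,sqrt ( 7),E,sqrt(10 ), sqrt(15 )]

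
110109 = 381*289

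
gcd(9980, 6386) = 2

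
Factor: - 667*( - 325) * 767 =5^2*13^2*23^1*29^1 * 59^1 = 166266425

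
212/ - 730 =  - 106/365  =  - 0.29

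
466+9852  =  10318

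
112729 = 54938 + 57791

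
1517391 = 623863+893528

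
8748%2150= 148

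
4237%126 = 79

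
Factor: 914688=2^8*3^2*397^1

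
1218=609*2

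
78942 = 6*13157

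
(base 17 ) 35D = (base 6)4245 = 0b1111000101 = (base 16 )3c5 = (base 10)965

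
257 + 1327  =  1584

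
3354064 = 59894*56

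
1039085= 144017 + 895068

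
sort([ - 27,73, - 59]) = [ - 59,  -  27,73]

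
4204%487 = 308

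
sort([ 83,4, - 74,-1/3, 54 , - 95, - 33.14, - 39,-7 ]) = [-95, - 74, - 39, - 33.14, - 7, - 1/3,4,54, 83] 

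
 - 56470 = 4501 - 60971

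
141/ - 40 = - 4 + 19/40  =  - 3.52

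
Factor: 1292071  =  11^1*23^1*5107^1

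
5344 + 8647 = 13991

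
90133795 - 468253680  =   - 378119885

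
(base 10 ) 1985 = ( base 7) 5534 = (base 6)13105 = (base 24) 3ah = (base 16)7C1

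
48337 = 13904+34433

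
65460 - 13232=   52228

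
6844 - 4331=2513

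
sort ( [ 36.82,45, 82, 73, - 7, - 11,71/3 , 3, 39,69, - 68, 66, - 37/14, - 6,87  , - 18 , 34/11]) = [ - 68, - 18, - 11, - 7, - 6, - 37/14,3, 34/11, 71/3,36.82, 39, 45, 66,69, 73,82, 87 ] 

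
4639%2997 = 1642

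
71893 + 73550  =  145443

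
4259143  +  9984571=14243714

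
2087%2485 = 2087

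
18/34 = 9/17 = 0.53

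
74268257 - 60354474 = 13913783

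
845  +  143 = 988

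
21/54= 7/18=0.39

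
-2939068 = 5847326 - 8786394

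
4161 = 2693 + 1468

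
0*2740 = 0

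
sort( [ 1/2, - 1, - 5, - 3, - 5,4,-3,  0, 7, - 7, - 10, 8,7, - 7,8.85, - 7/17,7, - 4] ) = [ - 10, -7, - 7, - 5, - 5,-4, - 3,-3 , - 1, - 7/17,0, 1/2,4, 7,7,7, 8,8.85]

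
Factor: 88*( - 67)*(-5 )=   2^3*5^1*11^1*67^1 = 29480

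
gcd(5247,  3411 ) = 9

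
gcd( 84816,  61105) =1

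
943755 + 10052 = 953807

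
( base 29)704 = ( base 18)1035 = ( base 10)5891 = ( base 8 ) 13403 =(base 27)825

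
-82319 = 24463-106782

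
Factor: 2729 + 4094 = 6823=6823^1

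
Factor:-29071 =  - 7^1*4153^1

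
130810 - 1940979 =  - 1810169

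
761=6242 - 5481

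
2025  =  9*225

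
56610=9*6290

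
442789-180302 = 262487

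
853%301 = 251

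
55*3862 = 212410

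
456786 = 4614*99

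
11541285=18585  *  621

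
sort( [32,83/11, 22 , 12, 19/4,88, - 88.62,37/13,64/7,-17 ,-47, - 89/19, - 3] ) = [ - 88.62,- 47, - 17, - 89/19, - 3, 37/13, 19/4, 83/11, 64/7,12 , 22, 32, 88]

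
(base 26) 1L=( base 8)57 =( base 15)32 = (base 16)2f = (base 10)47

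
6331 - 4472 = 1859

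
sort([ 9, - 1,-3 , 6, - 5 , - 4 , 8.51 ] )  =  [-5, - 4, - 3, - 1,6 , 8.51,9]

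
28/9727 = 28/9727 = 0.00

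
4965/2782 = 1 + 2183/2782 = 1.78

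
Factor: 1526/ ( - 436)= - 2^( - 1)*7^1 = - 7/2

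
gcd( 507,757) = 1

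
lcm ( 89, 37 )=3293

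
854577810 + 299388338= 1153966148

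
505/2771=505/2771 = 0.18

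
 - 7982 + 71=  -7911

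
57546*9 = 517914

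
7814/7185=1+629/7185 = 1.09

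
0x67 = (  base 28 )3J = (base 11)94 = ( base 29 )3g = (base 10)103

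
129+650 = 779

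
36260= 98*370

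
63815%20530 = 2225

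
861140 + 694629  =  1555769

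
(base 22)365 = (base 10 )1589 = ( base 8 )3065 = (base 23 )302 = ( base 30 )1mt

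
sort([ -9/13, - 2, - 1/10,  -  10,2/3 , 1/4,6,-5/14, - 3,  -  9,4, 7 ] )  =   [ - 10, - 9, - 3, -2,  -  9/13, - 5/14, - 1/10,1/4,2/3, 4,6, 7]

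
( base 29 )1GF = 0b10100101000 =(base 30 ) 1E0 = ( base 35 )12P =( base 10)1320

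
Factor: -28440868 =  - 2^2*7110217^1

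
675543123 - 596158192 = 79384931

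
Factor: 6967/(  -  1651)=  - 13^( - 1)*127^( - 1 )*6967^1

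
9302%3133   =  3036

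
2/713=2/713 = 0.00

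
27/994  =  27/994 = 0.03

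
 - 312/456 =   -  13/19 = - 0.68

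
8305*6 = 49830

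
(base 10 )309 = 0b100110101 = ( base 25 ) c9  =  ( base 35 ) 8T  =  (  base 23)DA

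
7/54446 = 1/7778 =0.00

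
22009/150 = 22009/150 = 146.73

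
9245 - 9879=  -  634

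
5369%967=534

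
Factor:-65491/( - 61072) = 2^(-4)*11^( - 1) * 79^1*347^( - 1 )*829^1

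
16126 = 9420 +6706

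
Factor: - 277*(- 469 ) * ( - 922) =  - 2^1 * 7^1 * 67^1 * 277^1 * 461^1 = - 119779786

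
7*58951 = 412657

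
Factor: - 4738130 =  - 2^1*5^1*179^1*2647^1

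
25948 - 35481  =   - 9533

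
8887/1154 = 8887/1154=7.70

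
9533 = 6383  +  3150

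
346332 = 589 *588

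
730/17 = 42 + 16/17  =  42.94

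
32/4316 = 8/1079 = 0.01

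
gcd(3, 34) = 1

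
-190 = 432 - 622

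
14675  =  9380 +5295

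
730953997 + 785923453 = 1516877450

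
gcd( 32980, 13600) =340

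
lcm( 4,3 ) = 12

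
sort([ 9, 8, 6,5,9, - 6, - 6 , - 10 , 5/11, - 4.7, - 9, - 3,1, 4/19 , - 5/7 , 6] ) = [ - 10, -9, - 6, - 6, - 4.7,-3, - 5/7,4/19, 5/11,1,5, 6,6,8,9, 9 ]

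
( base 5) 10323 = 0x2C9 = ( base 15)328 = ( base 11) 599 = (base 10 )713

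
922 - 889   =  33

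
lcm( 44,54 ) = 1188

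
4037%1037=926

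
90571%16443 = 8356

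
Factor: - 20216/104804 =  - 2^1 *19^1 * 197^( - 1 ) = - 38/197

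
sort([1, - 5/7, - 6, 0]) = [- 6, - 5/7,0,1]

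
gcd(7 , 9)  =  1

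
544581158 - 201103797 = 343477361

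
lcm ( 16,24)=48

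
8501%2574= 779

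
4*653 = 2612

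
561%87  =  39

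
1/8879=1/8879  =  0.00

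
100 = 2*50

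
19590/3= 6530=   6530.00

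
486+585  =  1071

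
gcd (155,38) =1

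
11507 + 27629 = 39136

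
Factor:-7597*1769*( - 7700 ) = 103481016100=2^2 * 5^2*7^1*11^1*29^1 * 61^1*71^1*107^1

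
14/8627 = 14/8627 = 0.00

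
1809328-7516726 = -5707398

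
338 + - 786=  - 448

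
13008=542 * 24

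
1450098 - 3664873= - 2214775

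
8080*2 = 16160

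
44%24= 20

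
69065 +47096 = 116161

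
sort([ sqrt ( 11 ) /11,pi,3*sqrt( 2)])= [ sqrt(11)/11,pi,3 * sqrt( 2 )] 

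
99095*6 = 594570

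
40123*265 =10632595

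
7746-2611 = 5135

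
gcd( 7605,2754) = 9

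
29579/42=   29579/42=704.26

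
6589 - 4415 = 2174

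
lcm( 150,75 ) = 150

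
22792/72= 2849/9 = 316.56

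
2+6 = 8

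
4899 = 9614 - 4715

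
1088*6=6528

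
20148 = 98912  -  78764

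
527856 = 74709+453147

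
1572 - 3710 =- 2138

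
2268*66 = 149688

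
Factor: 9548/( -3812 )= - 7^1*11^1 * 31^1 *953^( - 1 )= - 2387/953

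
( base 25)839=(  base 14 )1BD2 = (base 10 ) 5084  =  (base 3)20222022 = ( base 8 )11734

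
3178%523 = 40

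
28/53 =28/53 = 0.53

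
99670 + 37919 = 137589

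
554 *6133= 3397682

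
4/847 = 4/847=0.00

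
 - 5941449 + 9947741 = 4006292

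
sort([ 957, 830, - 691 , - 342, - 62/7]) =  [ - 691,-342, - 62/7,830,957 ] 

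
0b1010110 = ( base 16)56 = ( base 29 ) 2S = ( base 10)86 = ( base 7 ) 152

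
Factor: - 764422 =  - 2^1*17^1* 22483^1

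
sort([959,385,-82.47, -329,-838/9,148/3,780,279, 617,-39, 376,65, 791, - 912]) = [ - 912,-329, - 838/9,-82.47,-39,148/3, 65,  279,376 , 385,617,780,791, 959]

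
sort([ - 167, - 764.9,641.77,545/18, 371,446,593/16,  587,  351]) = [ - 764.9 ,  -  167 , 545/18,  593/16,351,371,  446,587,  641.77]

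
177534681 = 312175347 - 134640666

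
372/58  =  186/29 = 6.41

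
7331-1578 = 5753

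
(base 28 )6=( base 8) 6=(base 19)6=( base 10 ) 6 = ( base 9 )6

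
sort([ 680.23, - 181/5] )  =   [ - 181/5,680.23]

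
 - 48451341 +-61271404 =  - 109722745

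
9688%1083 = 1024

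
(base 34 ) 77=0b11110101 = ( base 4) 3311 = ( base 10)245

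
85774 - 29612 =56162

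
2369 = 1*2369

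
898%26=14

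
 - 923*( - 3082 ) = 2844686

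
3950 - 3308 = 642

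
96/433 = 96/433 = 0.22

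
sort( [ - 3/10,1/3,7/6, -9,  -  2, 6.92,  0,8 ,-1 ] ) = [ - 9, - 2 , -1, - 3/10 , 0, 1/3, 7/6, 6.92 , 8 ] 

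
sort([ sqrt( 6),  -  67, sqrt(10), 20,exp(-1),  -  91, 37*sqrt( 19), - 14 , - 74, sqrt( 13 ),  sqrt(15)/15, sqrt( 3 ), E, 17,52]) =[ - 91,  -  74,-67,  -  14, sqrt ( 15) /15, exp( -1) , sqrt( 3), sqrt( 6 ),E, sqrt( 10), sqrt( 13 ), 17, 20, 52,37*sqrt(19)]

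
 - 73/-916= 73/916 = 0.08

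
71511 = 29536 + 41975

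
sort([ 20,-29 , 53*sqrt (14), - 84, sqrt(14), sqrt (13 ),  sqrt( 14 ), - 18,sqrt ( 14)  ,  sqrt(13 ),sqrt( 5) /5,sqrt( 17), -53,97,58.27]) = [  -  84, - 53 , - 29, - 18,sqrt ( 5)/5,sqrt(13 ), sqrt(13 ),sqrt ( 14 ),sqrt ( 14),  sqrt( 14), sqrt( 17 ), 20, 58.27,97,53 * sqrt(14) ] 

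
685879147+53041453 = 738920600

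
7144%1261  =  839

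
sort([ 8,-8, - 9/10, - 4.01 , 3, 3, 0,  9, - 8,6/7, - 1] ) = [-8, - 8, - 4.01, - 1,-9/10, 0,6/7,  3, 3, 8,9 ]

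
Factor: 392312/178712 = 19^1*29^1  *  251^(-1 ) = 551/251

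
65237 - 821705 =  - 756468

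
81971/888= 92 + 275/888=92.31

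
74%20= 14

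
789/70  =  789/70  =  11.27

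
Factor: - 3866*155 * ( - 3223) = 2^1*5^1*11^1*31^1*293^1*1933^1 = 1931318290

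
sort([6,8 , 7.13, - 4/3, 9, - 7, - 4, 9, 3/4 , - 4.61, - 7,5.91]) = [ - 7, - 7, - 4.61,  -  4, -4/3, 3/4,5.91, 6, 7.13,8, 9 , 9]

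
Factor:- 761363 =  - 761363^1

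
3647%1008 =623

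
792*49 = 38808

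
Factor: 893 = 19^1*47^1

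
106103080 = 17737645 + 88365435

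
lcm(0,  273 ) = 0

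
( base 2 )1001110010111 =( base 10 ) 5015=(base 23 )9b1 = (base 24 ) 8gn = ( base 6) 35115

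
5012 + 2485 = 7497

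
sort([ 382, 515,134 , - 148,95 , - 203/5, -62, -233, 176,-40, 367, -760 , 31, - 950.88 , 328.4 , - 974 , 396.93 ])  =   [- 974, -950.88 , - 760, - 233 ,- 148,  -  62, - 203/5 , - 40,31,95, 134, 176,328.4 , 367,382 , 396.93 , 515] 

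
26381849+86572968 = 112954817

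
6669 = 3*2223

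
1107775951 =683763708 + 424012243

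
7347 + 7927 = 15274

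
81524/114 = 715  +  7/57 = 715.12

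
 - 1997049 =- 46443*43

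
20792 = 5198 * 4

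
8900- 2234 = 6666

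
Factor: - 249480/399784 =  -3^4*5^1*11^( - 1 )*59^( - 1) = - 405/649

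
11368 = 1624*7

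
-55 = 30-85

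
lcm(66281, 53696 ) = 4241984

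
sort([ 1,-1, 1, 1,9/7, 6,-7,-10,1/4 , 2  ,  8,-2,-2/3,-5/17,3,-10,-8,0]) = [ - 10,  -  10, - 8,-7, - 2, - 1, - 2/3, - 5/17,0, 1/4,  1, 1,1, 9/7, 2,3,6, 8] 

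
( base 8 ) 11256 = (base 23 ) 90l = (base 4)1022232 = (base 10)4782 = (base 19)d4d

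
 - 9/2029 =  - 9/2029 = - 0.00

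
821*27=22167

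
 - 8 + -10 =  - 18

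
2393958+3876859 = 6270817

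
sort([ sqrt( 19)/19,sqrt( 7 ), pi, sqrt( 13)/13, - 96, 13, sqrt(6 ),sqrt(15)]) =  [ - 96, sqrt(19)/19, sqrt( 13)/13, sqrt(6), sqrt( 7), pi, sqrt(15 ), 13]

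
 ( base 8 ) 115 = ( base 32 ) 2d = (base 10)77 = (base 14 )57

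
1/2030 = 1/2030 = 0.00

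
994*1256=1248464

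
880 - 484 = 396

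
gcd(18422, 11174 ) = 302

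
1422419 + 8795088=10217507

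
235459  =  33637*7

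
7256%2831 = 1594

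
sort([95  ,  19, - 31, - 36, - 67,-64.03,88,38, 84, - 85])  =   [ - 85,  -  67, - 64.03, - 36,- 31,19,38, 84,88,95] 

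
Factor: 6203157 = 3^1*2067719^1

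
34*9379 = 318886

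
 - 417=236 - 653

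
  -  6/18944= - 1 + 9469/9472 = - 0.00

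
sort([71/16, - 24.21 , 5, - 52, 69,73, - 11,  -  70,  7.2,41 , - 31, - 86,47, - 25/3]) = [ - 86, - 70, - 52, - 31, - 24.21, - 11 ,-25/3, 71/16,5,7.2,41,47, 69,73 ]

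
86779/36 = 2410 + 19/36  =  2410.53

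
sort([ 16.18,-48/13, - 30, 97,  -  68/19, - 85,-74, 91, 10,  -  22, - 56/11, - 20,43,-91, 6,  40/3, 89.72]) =[- 91, - 85,- 74, - 30, - 22,-20, - 56/11,- 48/13, - 68/19, 6,10,40/3,  16.18 , 43 , 89.72,91,97 ]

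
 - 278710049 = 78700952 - 357411001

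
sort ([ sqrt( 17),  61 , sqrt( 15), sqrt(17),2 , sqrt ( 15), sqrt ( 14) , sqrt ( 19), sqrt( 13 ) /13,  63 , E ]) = [sqrt(13 )/13,  2, E , sqrt ( 14),  sqrt( 15),sqrt( 15 ),sqrt ( 17), sqrt( 17 ), sqrt( 19 ),  61,63 ]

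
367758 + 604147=971905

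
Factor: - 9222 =-2^1*3^1*29^1  *53^1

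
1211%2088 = 1211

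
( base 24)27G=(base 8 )2470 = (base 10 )1336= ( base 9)1744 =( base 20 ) 36g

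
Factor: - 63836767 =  - 97^1* 658111^1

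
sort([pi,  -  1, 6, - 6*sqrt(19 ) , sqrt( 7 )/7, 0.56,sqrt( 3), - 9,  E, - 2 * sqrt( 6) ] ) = [-6*sqrt( 19), - 9,-2*sqrt( 6), - 1,sqrt( 7 ) /7, 0.56, sqrt( 3), E,pi,6 ] 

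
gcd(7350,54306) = 42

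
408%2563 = 408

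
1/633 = 1/633 = 0.00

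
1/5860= 1/5860=0.00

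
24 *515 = 12360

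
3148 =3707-559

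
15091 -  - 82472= 97563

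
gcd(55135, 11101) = 1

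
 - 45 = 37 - 82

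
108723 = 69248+39475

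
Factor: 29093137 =17^1*23^1*37^1 * 2011^1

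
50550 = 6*8425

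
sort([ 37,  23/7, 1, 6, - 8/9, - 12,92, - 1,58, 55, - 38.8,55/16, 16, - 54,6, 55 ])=[ - 54, - 38.8  , - 12, - 1, - 8/9,1,23/7,55/16,6,6 , 16 , 37,55,55,58,92] 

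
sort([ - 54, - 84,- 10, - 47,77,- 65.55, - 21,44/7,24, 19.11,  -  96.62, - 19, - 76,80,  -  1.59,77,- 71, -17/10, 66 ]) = [ - 96.62,-84,-76,  -  71, - 65.55 , - 54, - 47,- 21, - 19, - 10,  -  17/10,  -  1.59,  44/7,  19.11,24,66,77,77,80 ]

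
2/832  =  1/416 = 0.00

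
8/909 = 8/909 = 0.01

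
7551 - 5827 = 1724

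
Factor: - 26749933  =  -7^2 * 545917^1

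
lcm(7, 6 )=42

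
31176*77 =2400552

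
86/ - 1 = - 86/1 = -86.00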